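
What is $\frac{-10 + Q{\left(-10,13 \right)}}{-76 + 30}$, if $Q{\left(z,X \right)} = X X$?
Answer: $- \frac{159}{46} \approx -3.4565$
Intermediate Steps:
$Q{\left(z,X \right)} = X^{2}$
$\frac{-10 + Q{\left(-10,13 \right)}}{-76 + 30} = \frac{-10 + 13^{2}}{-76 + 30} = \frac{-10 + 169}{-46} = \left(- \frac{1}{46}\right) 159 = - \frac{159}{46}$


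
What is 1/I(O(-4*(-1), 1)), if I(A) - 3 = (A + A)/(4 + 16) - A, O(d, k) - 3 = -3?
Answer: 1/3 ≈ 0.33333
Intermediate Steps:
O(d, k) = 0 (O(d, k) = 3 - 3 = 0)
I(A) = 3 - 9*A/10 (I(A) = 3 + ((A + A)/(4 + 16) - A) = 3 + ((2*A)/20 - A) = 3 + ((2*A)*(1/20) - A) = 3 + (A/10 - A) = 3 - 9*A/10)
1/I(O(-4*(-1), 1)) = 1/(3 - 9/10*0) = 1/(3 + 0) = 1/3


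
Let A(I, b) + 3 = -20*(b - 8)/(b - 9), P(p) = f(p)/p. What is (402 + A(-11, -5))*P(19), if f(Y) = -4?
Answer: -10652/133 ≈ -80.090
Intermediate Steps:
P(p) = -4/p
A(I, b) = -3 - 20*(-8 + b)/(-9 + b) (A(I, b) = -3 - 20*(b - 8)/(b - 9) = -3 - 20*(-8 + b)/(-9 + b))
(402 + A(-11, -5))*P(19) = (402 + (187 - 23*(-5))/(-9 - 5))*(-4/19) = (402 + (187 + 115)/(-14))*(-4*1/19) = (402 - 1/14*302)*(-4/19) = (402 - 151/7)*(-4/19) = (2663/7)*(-4/19) = -10652/133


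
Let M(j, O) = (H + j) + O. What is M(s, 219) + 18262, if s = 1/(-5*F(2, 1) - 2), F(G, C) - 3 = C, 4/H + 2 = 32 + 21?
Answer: 20735719/1122 ≈ 18481.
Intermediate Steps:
H = 4/51 (H = 4/(-2 + (32 + 21)) = 4/(-2 + 53) = 4/51 ≈ 0.078431)
F(G, C) = 3 + C
s = -1/22 (s = 1/(-5*(3 + 1) - 2) = 1/(-5*4 - 2) = 1/(-20 - 2) = 1/(-22) = -1/22 ≈ -0.045455)
M(j, O) = 4/51 + O + j (M(j, O) = (4/51 + j) + O = 4/51 + O + j)
M(s, 219) + 18262 = (4/51 + 219 - 1/22) + 18262 = 245755/1122 + 18262 = 20735719/1122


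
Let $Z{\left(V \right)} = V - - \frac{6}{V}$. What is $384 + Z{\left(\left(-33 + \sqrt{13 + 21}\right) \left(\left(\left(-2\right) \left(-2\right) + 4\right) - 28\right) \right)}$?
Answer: $\frac{11014299}{10550} - \frac{210997 \sqrt{34}}{10550} \approx 927.39$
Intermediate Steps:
$Z{\left(V \right)} = V + \frac{6}{V}$
$384 + Z{\left(\left(-33 + \sqrt{13 + 21}\right) \left(\left(\left(-2\right) \left(-2\right) + 4\right) - 28\right) \right)} = 384 + \left(\left(-33 + \sqrt{13 + 21}\right) \left(\left(\left(-2\right) \left(-2\right) + 4\right) - 28\right) + \frac{6}{\left(-33 + \sqrt{13 + 21}\right) \left(\left(\left(-2\right) \left(-2\right) + 4\right) - 28\right)}\right) = 384 + \left(\left(-33 + \sqrt{34}\right) \left(\left(4 + 4\right) - 28\right) + \frac{6}{\left(-33 + \sqrt{34}\right) \left(\left(4 + 4\right) - 28\right)}\right) = 384 + \left(\left(-33 + \sqrt{34}\right) \left(8 - 28\right) + \frac{6}{\left(-33 + \sqrt{34}\right) \left(8 - 28\right)}\right) = 384 + \left(\left(-33 + \sqrt{34}\right) \left(-20\right) + \frac{6}{\left(-33 + \sqrt{34}\right) \left(-20\right)}\right) = 384 + \left(\left(660 - 20 \sqrt{34}\right) + \frac{6}{660 - 20 \sqrt{34}}\right) = 384 + \left(660 - 20 \sqrt{34} + \frac{6}{660 - 20 \sqrt{34}}\right) = 1044 - 20 \sqrt{34} + \frac{6}{660 - 20 \sqrt{34}}$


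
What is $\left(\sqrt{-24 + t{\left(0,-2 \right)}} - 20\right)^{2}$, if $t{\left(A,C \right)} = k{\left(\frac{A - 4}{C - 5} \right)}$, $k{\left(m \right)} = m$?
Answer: $\frac{2636}{7} - \frac{80 i \sqrt{287}}{7} \approx 376.57 - 193.61 i$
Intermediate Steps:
$t{\left(A,C \right)} = \frac{-4 + A}{-5 + C}$ ($t{\left(A,C \right)} = \frac{A - 4}{C - 5} = \frac{-4 + A}{-5 + C}$)
$\left(\sqrt{-24 + t{\left(0,-2 \right)}} - 20\right)^{2} = \left(\sqrt{-24 + \frac{-4 + 0}{-5 - 2}} - 20\right)^{2} = \left(\sqrt{-24 + \frac{1}{-7} \left(-4\right)} - 20\right)^{2} = \left(\sqrt{-24 - - \frac{4}{7}} - 20\right)^{2} = \left(\sqrt{-24 + \frac{4}{7}} - 20\right)^{2} = \left(\sqrt{- \frac{164}{7}} - 20\right)^{2} = \left(\frac{2 i \sqrt{287}}{7} - 20\right)^{2} = \left(-20 + \frac{2 i \sqrt{287}}{7}\right)^{2}$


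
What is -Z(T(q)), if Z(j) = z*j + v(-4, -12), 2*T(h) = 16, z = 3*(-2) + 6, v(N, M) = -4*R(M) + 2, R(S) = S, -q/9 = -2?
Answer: -50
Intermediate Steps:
q = 18 (q = -9*(-2) = 18)
v(N, M) = 2 - 4*M (v(N, M) = -4*M + 2 = 2 - 4*M)
z = 0 (z = -6 + 6 = 0)
T(h) = 8 (T(h) = (½)*16 = 8)
Z(j) = 50 (Z(j) = 0*j + (2 - 4*(-12)) = 0 + (2 + 48) = 0 + 50 = 50)
-Z(T(q)) = -1*50 = -50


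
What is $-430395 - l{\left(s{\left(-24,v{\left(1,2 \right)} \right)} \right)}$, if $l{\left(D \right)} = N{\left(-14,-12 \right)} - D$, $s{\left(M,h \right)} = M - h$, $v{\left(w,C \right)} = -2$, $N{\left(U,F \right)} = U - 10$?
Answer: $-430393$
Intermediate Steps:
$N{\left(U,F \right)} = -10 + U$
$l{\left(D \right)} = -24 - D$ ($l{\left(D \right)} = \left(-10 - 14\right) - D = -24 - D$)
$-430395 - l{\left(s{\left(-24,v{\left(1,2 \right)} \right)} \right)} = -430395 - \left(-24 - \left(-24 - -2\right)\right) = -430395 - \left(-24 - \left(-24 + 2\right)\right) = -430395 - \left(-24 - -22\right) = -430395 - \left(-24 + 22\right) = -430395 - -2 = -430395 + 2 = -430393$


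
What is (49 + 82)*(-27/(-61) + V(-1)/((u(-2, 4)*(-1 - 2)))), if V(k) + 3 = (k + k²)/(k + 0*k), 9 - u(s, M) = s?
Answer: 46898/671 ≈ 69.893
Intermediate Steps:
u(s, M) = 9 - s
V(k) = -3 + (k + k²)/k (V(k) = -3 + (k + k²)/(k + 0*k) = -3 + (k + k²)/(k + 0) = -3 + (k + k²)/k)
(49 + 82)*(-27/(-61) + V(-1)/((u(-2, 4)*(-1 - 2)))) = (49 + 82)*(-27/(-61) + (-2 - 1)/(((9 - 1*(-2))*(-1 - 2)))) = 131*(-27*(-1/61) - 3*(-1/(3*(9 + 2)))) = 131*(27/61 - 3/(11*(-3))) = 131*(27/61 - 3/(-33)) = 131*(27/61 - 3*(-1/33)) = 131*(27/61 + 1/11) = 131*(358/671) = 46898/671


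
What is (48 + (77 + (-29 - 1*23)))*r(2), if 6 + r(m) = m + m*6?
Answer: 584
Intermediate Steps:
r(m) = -6 + 7*m (r(m) = -6 + (m + m*6) = -6 + (m + 6*m) = -6 + 7*m)
(48 + (77 + (-29 - 1*23)))*r(2) = (48 + (77 + (-29 - 1*23)))*(-6 + 7*2) = (48 + (77 + (-29 - 23)))*(-6 + 14) = (48 + (77 - 52))*8 = (48 + 25)*8 = 73*8 = 584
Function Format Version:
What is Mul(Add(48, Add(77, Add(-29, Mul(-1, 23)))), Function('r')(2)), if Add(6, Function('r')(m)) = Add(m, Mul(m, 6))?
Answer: 584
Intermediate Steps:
Function('r')(m) = Add(-6, Mul(7, m)) (Function('r')(m) = Add(-6, Add(m, Mul(m, 6))) = Add(-6, Add(m, Mul(6, m))) = Add(-6, Mul(7, m)))
Mul(Add(48, Add(77, Add(-29, Mul(-1, 23)))), Function('r')(2)) = Mul(Add(48, Add(77, Add(-29, Mul(-1, 23)))), Add(-6, Mul(7, 2))) = Mul(Add(48, Add(77, Add(-29, -23))), Add(-6, 14)) = Mul(Add(48, Add(77, -52)), 8) = Mul(Add(48, 25), 8) = Mul(73, 8) = 584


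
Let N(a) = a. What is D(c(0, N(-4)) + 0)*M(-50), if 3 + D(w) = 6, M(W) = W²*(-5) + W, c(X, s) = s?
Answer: -37650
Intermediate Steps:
M(W) = W - 5*W² (M(W) = -5*W² + W = W - 5*W²)
D(w) = 3 (D(w) = -3 + 6 = 3)
D(c(0, N(-4)) + 0)*M(-50) = 3*(-50*(1 - 5*(-50))) = 3*(-50*(1 + 250)) = 3*(-50*251) = 3*(-12550) = -37650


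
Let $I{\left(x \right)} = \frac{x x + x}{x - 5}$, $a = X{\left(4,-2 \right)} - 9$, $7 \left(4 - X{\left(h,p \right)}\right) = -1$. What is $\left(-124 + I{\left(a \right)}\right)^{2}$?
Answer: $\frac{410872900}{25921} \approx 15851.0$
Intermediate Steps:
$X{\left(h,p \right)} = \frac{29}{7}$ ($X{\left(h,p \right)} = 4 - - \frac{1}{7} = 4 + \frac{1}{7} = \frac{29}{7}$)
$a = - \frac{34}{7}$ ($a = \frac{29}{7} - 9 = - \frac{34}{7} \approx -4.8571$)
$I{\left(x \right)} = \frac{x + x^{2}}{-5 + x}$ ($I{\left(x \right)} = \frac{x^{2} + x}{-5 + x} = \frac{x + x^{2}}{-5 + x}$)
$\left(-124 + I{\left(a \right)}\right)^{2} = \left(-124 - \frac{34 \left(1 - \frac{34}{7}\right)}{7 \left(-5 - \frac{34}{7}\right)}\right)^{2} = \left(-124 - \frac{34}{7} \frac{1}{- \frac{69}{7}} \left(- \frac{27}{7}\right)\right)^{2} = \left(-124 - \left(- \frac{34}{69}\right) \left(- \frac{27}{7}\right)\right)^{2} = \left(-124 - \frac{306}{161}\right)^{2} = \left(- \frac{20270}{161}\right)^{2} = \frac{410872900}{25921}$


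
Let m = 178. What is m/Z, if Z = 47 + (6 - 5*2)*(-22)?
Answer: 178/135 ≈ 1.3185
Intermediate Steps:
Z = 135 (Z = 47 + (6 - 10)*(-22) = 47 - 4*(-22) = 47 + 88 = 135)
m/Z = 178/135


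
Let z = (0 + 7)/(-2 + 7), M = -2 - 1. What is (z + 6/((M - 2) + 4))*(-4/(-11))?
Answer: -92/55 ≈ -1.6727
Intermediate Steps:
M = -3
z = 7/5 ≈ 1.4000
(z + 6/((M - 2) + 4))*(-4/(-11)) = (7/5 + 6/((-3 - 2) + 4))*(-4/(-11)) = (7/5 + 6/(-5 + 4))*(-4*(-1/11)) = (7/5 + 6/(-1))*(4/11) = (7/5 + 6*(-1))*(4/11) = (7/5 - 6)*(4/11) = -23/5*4/11 = -92/55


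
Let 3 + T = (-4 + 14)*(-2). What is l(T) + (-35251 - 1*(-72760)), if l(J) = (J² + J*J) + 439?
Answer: 39006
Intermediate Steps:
T = -23 (T = -3 + (-4 + 14)*(-2) = -3 + 10*(-2) = -3 - 20 = -23)
l(J) = 439 + 2*J² (l(J) = (J² + J²) + 439 = 2*J² + 439 = 439 + 2*J²)
l(T) + (-35251 - 1*(-72760)) = (439 + 2*(-23)²) + (-35251 - 1*(-72760)) = (439 + 2*529) + (-35251 + 72760) = (439 + 1058) + 37509 = 1497 + 37509 = 39006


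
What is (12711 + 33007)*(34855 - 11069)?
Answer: 1087448348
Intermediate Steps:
(12711 + 33007)*(34855 - 11069) = 45718*23786 = 1087448348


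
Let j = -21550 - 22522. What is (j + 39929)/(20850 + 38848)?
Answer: -4143/59698 ≈ -0.069399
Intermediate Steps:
j = -44072
(j + 39929)/(20850 + 38848) = (-44072 + 39929)/(20850 + 38848) = -4143/59698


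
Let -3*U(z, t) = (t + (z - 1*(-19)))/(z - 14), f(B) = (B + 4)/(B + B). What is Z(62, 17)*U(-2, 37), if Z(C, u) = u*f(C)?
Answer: 5049/496 ≈ 10.179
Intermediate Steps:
f(B) = (4 + B)/(2*B) (f(B) = (4 + B)/((2*B)) = (4 + B)*(1/(2*B)) = (4 + B)/(2*B))
U(z, t) = -(19 + t + z)/(3*(-14 + z)) (U(z, t) = -(t + (z - 1*(-19)))/(3*(z - 14)) = -(t + (z + 19))/(3*(-14 + z)) = -(t + (19 + z))/(3*(-14 + z)) = -(19 + t + z)/(3*(-14 + z)))
Z(C, u) = u*(4 + C)/(2*C) (Z(C, u) = u*((4 + C)/(2*C)) = u*(4 + C)/(2*C))
Z(62, 17)*U(-2, 37) = ((½)*17*(4 + 62)/62)*((-19 - 1*37 - 1*(-2))/(3*(-14 - 2))) = ((½)*17*(1/62)*66)*((⅓)*(-19 - 37 + 2)/(-16)) = 561*((⅓)*(-1/16)*(-54))/62 = (561/62)*(9/8) = 5049/496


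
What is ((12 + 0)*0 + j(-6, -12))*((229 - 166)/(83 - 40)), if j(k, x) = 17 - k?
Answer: 1449/43 ≈ 33.698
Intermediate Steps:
((12 + 0)*0 + j(-6, -12))*((229 - 166)/(83 - 40)) = ((12 + 0)*0 + (17 - 1*(-6)))*((229 - 166)/(83 - 40)) = (12*0 + (17 + 6))*(63/43) = (0 + 23)*(63*(1/43)) = 23*(63/43) = 1449/43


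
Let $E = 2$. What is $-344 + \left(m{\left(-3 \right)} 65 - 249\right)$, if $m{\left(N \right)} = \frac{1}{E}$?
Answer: $- \frac{1121}{2} \approx -560.5$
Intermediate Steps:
$m{\left(N \right)} = \frac{1}{2}$
$-344 + \left(m{\left(-3 \right)} 65 - 249\right) = -344 + \left(\frac{1}{2} \cdot 65 - 249\right) = -344 + \left(\frac{65}{2} - 249\right) = -344 - \frac{433}{2} = - \frac{1121}{2}$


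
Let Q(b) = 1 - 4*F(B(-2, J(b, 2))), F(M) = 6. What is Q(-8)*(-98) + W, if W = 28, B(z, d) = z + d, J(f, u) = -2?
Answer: 2282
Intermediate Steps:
B(z, d) = d + z
Q(b) = -23 (Q(b) = 1 - 4*6 = 1 - 24 = -23)
Q(-8)*(-98) + W = -23*(-98) + 28 = 2254 + 28 = 2282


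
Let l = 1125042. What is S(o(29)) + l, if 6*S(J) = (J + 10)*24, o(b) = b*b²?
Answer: 1222638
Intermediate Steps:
o(b) = b³
S(J) = 40 + 4*J (S(J) = ((J + 10)*24)/6 = ((10 + J)*24)/6 = (240 + 24*J)/6 = 40 + 4*J)
S(o(29)) + l = (40 + 4*29³) + 1125042 = (40 + 4*24389) + 1125042 = (40 + 97556) + 1125042 = 97596 + 1125042 = 1222638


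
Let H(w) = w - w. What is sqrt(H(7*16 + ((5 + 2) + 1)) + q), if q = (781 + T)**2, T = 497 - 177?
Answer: 1101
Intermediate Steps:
T = 320
H(w) = 0
q = 1212201 (q = (781 + 320)**2 = 1101**2 = 1212201)
sqrt(H(7*16 + ((5 + 2) + 1)) + q) = sqrt(0 + 1212201) = sqrt(1212201) = 1101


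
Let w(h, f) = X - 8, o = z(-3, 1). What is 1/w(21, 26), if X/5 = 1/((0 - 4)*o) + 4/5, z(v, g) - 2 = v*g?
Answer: -4/11 ≈ -0.36364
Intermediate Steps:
z(v, g) = 2 + g*v (z(v, g) = 2 + v*g = 2 + g*v)
o = -1 (o = 2 + 1*(-3) = 2 - 3 = -1)
X = 21/4 (X = 5*(1/((0 - 4)*(-1)) + 4/5) = 5*(-1/(-4) + 4*(1/5)) = 5*(-1/4*(-1) + 4/5) = 5*(1/4 + 4/5) = 5*(21/20) = 21/4 ≈ 5.2500)
w(h, f) = -11/4 (w(h, f) = 21/4 - 8 = -11/4)
1/w(21, 26) = 1/(-11/4) = -4/11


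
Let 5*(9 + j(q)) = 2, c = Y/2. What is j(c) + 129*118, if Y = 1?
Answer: 76067/5 ≈ 15213.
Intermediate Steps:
c = ½ (c = 1/2 = (½)*1 = ½ ≈ 0.50000)
j(q) = -43/5 (j(q) = -9 + (⅕)*2 = -9 + ⅖ = -43/5)
j(c) + 129*118 = -43/5 + 129*118 = -43/5 + 15222 = 76067/5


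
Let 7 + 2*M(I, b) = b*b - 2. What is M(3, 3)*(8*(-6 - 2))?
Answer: 0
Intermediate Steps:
M(I, b) = -9/2 + b**2/2 (M(I, b) = -7/2 + (b*b - 2)/2 = -7/2 + (b**2 - 2)/2 = -7/2 + (-2 + b**2)/2 = -7/2 + (-1 + b**2/2) = -9/2 + b**2/2)
M(3, 3)*(8*(-6 - 2)) = (-9/2 + (1/2)*3**2)*(8*(-6 - 2)) = (-9/2 + (1/2)*9)*(8*(-8)) = (-9/2 + 9/2)*(-64) = 0*(-64) = 0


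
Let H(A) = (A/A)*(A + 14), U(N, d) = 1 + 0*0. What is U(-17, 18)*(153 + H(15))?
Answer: 182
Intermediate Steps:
U(N, d) = 1 (U(N, d) = 1 + 0 = 1)
H(A) = 14 + A (H(A) = 1*(14 + A) = 14 + A)
U(-17, 18)*(153 + H(15)) = 1*(153 + (14 + 15)) = 1*(153 + 29) = 1*182 = 182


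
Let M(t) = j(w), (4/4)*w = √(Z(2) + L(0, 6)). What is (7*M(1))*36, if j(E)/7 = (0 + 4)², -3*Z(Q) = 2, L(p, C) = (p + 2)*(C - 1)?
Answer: 28224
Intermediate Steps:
L(p, C) = (-1 + C)*(2 + p) (L(p, C) = (2 + p)*(-1 + C) = (-1 + C)*(2 + p))
Z(Q) = -⅔ (Z(Q) = -⅓*2 = -⅔)
w = 2*√21/3 (w = √(-⅔ + (-2 - 1*0 + 2*6 + 6*0)) = √(-⅔ + (-2 + 0 + 12 + 0)) = √(-⅔ + 10) = √(28/3) = 2*√21/3 ≈ 3.0550)
j(E) = 112 (j(E) = 7*(0 + 4)² = 7*4² = 7*16 = 112)
M(t) = 112
(7*M(1))*36 = (7*112)*36 = 784*36 = 28224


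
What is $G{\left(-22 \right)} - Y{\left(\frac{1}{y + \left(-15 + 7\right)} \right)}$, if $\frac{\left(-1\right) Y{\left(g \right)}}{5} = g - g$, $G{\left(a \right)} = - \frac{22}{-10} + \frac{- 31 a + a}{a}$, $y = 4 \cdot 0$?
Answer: $- \frac{139}{5} \approx -27.8$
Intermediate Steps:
$y = 0$
$G{\left(a \right)} = - \frac{139}{5}$ ($G{\left(a \right)} = \left(-22\right) \left(- \frac{1}{10}\right) + \frac{\left(-30\right) a}{a} = \frac{11}{5} - 30 = - \frac{139}{5}$)
$Y{\left(g \right)} = 0$ ($Y{\left(g \right)} = - 5 \left(g - g\right) = \left(-5\right) 0 = 0$)
$G{\left(-22 \right)} - Y{\left(\frac{1}{y + \left(-15 + 7\right)} \right)} = - \frac{139}{5} - 0 = - \frac{139}{5} + 0 = - \frac{139}{5}$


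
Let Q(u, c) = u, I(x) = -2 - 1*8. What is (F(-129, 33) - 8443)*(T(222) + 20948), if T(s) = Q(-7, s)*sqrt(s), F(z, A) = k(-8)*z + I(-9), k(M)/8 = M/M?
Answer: -198691780 + 66395*sqrt(222) ≈ -1.9770e+8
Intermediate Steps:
k(M) = 8 (k(M) = 8*(M/M) = 8*1 = 8)
I(x) = -10 (I(x) = -2 - 8 = -10)
F(z, A) = -10 + 8*z (F(z, A) = 8*z - 10 = -10 + 8*z)
T(s) = -7*sqrt(s)
(F(-129, 33) - 8443)*(T(222) + 20948) = ((-10 + 8*(-129)) - 8443)*(-7*sqrt(222) + 20948) = ((-10 - 1032) - 8443)*(20948 - 7*sqrt(222)) = (-1042 - 8443)*(20948 - 7*sqrt(222)) = -9485*(20948 - 7*sqrt(222)) = -198691780 + 66395*sqrt(222)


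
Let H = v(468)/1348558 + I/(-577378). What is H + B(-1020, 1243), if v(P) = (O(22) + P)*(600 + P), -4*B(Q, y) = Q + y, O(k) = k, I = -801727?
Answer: -42025166626887/778627720924 ≈ -53.973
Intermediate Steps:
B(Q, y) = -Q/4 - y/4 (B(Q, y) = -(Q + y)/4 = -Q/4 - y/4)
v(P) = (22 + P)*(600 + P)
H = 691664407313/389313860462 (H = (13200 + 468² + 622*468)/1348558 - 801727/(-577378) = (13200 + 219024 + 291096)*(1/1348558) - 801727*(-1/577378) = 523320*(1/1348558) + 801727/577378 = 261660/674279 + 801727/577378 = 691664407313/389313860462 ≈ 1.7766)
H + B(-1020, 1243) = 691664407313/389313860462 + (-¼*(-1020) - ¼*1243) = 691664407313/389313860462 + (255 - 1243/4) = 691664407313/389313860462 - 223/4 = -42025166626887/778627720924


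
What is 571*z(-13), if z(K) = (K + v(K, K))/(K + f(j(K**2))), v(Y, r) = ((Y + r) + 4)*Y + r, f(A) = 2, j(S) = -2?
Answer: -148460/11 ≈ -13496.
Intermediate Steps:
v(Y, r) = r + Y*(4 + Y + r) (v(Y, r) = (4 + Y + r)*Y + r = Y*(4 + Y + r) + r = r + Y*(4 + Y + r))
z(K) = (2*K**2 + 6*K)/(2 + K) (z(K) = (K + (K + K**2 + 4*K + K*K))/(K + 2) = (K + (K + K**2 + 4*K + K**2))/(2 + K) = (K + (2*K**2 + 5*K))/(2 + K) = (2*K**2 + 6*K)/(2 + K))
571*z(-13) = 571*(2*(-13)*(3 - 13)/(2 - 13)) = 571*(2*(-13)*(-10)/(-11)) = 571*(2*(-13)*(-1/11)*(-10)) = 571*(-260/11) = -148460/11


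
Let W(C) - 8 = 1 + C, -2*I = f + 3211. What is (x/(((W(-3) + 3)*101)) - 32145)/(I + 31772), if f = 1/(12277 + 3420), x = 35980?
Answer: -18323940041/17217316278 ≈ -1.0643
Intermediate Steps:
f = 1/15697 ≈ 6.3706e-5
I = -25201534/15697 (I = -(1/15697 + 3211)/2 = -½*50403068/15697 = -25201534/15697 ≈ -1605.5)
W(C) = 9 + C (W(C) = 8 + (1 + C) = 9 + C)
(x/(((W(-3) + 3)*101)) - 32145)/(I + 31772) = (35980/((((9 - 3) + 3)*101)) - 32145)/(-25201534/15697 + 31772) = (35980/(((6 + 3)*101)) - 32145)/(473523550/15697) = (35980/((9*101)) - 32145)*(15697/473523550) = (35980/909 - 32145)*(15697/473523550) = -29183825/909*15697/473523550 = -18323940041/17217316278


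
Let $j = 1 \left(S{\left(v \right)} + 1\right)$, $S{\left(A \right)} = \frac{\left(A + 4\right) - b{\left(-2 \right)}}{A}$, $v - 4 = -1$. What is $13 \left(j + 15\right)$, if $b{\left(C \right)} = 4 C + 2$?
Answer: $\frac{793}{3} \approx 264.33$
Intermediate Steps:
$b{\left(C \right)} = 2 + 4 C$
$v = 3$ ($v = 4 - 1 = 3$)
$S{\left(A \right)} = \frac{10 + A}{A}$ ($S{\left(A \right)} = \frac{\left(A + 4\right) - \left(2 + 4 \left(-2\right)\right)}{A} = \frac{\left(4 + A\right) - \left(2 - 8\right)}{A} = \frac{\left(4 + A\right) - -6}{A} = \frac{\left(4 + A\right) + 6}{A} = \frac{10 + A}{A}$)
$j = \frac{16}{3}$ ($j = 1 \left(\frac{10 + 3}{3} + 1\right) = 1 \left(\frac{1}{3} \cdot 13 + 1\right) = 1 \left(\frac{13}{3} + 1\right) = 1 \cdot \frac{16}{3} = \frac{16}{3} \approx 5.3333$)
$13 \left(j + 15\right) = 13 \left(\frac{16}{3} + 15\right) = 13 \cdot \frac{61}{3} = \frac{793}{3}$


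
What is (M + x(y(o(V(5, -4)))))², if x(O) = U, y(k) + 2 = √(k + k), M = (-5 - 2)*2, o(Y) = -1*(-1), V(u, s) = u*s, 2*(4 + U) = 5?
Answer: 961/4 ≈ 240.25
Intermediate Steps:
U = -3/2 (U = -4 + (½)*5 = -4 + 5/2 = -3/2 ≈ -1.5000)
V(u, s) = s*u
o(Y) = 1
M = -14 (M = -7*2 = -14)
y(k) = -2 + √2*√k (y(k) = -2 + √(k + k) = -2 + √(2*k) = -2 + √2*√k)
x(O) = -3/2
(M + x(y(o(V(5, -4)))))² = (-14 - 3/2)² = (-31/2)² = 961/4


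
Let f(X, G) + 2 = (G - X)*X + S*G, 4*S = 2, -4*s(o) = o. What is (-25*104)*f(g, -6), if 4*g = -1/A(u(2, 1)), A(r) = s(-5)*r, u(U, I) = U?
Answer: 11466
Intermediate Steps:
s(o) = -o/4
S = ½ (S = (¼)*2 = ½ ≈ 0.50000)
A(r) = 5*r/4 (A(r) = (-¼*(-5))*r = 5*r/4)
g = -⅒ (g = (-1/((5/4)*2))/4 = (-1/5/2)/4 = (-1*⅖)/4 = (¼)*(-⅖) = -⅒ ≈ -0.10000)
f(X, G) = -2 + G/2 + X*(G - X) (f(X, G) = -2 + ((G - X)*X + G/2) = -2 + (X*(G - X) + G/2) = -2 + (G/2 + X*(G - X)) = -2 + G/2 + X*(G - X))
(-25*104)*f(g, -6) = (-25*104)*(-2 + (½)*(-6) - (-⅒)² - 6*(-⅒)) = -2600*(-2 - 3 - 1*1/100 + ⅗) = -2600*(-2 - 3 - 1/100 + ⅗) = -2600*(-441/100) = 11466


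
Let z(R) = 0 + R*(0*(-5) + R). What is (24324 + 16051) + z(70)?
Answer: 45275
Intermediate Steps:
z(R) = R**2 (z(R) = 0 + R*(0 + R) = 0 + R*R = 0 + R**2 = R**2)
(24324 + 16051) + z(70) = (24324 + 16051) + 70**2 = 40375 + 4900 = 45275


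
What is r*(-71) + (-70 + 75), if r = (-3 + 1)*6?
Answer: 857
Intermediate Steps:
r = -12 (r = -2*6 = -12)
r*(-71) + (-70 + 75) = -12*(-71) + (-70 + 75) = 852 + 5 = 857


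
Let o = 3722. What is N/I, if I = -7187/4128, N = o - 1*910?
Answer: -11607936/7187 ≈ -1615.1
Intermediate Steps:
N = 2812 (N = 3722 - 1*910 = 3722 - 910 = 2812)
I = -7187/4128 (I = -7187*1/4128 = -7187/4128 ≈ -1.7410)
N/I = 2812/(-7187/4128) = 2812*(-4128/7187) = -11607936/7187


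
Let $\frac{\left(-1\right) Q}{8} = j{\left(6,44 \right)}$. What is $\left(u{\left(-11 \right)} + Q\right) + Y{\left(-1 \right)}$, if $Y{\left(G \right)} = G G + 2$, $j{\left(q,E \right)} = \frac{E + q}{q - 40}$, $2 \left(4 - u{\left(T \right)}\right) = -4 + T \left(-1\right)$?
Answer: $\frac{519}{34} \approx 15.265$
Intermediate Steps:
$u{\left(T \right)} = 6 + \frac{T}{2}$ ($u{\left(T \right)} = 4 - \frac{-4 + T \left(-1\right)}{2} = 4 - \frac{-4 - T}{2} = 4 + \left(2 + \frac{T}{2}\right) = 6 + \frac{T}{2}$)
$j{\left(q,E \right)} = \frac{E + q}{-40 + q}$
$Y{\left(G \right)} = 2 + G^{2}$ ($Y{\left(G \right)} = G^{2} + 2 = 2 + G^{2}$)
$Q = \frac{200}{17}$ ($Q = - 8 \frac{44 + 6}{-40 + 6} = - 8 \frac{1}{-34} \cdot 50 = - 8 \left(\left(- \frac{1}{34}\right) 50\right) = \left(-8\right) \left(- \frac{25}{17}\right) = \frac{200}{17} \approx 11.765$)
$\left(u{\left(-11 \right)} + Q\right) + Y{\left(-1 \right)} = \left(\left(6 + \frac{1}{2} \left(-11\right)\right) + \frac{200}{17}\right) + \left(2 + \left(-1\right)^{2}\right) = \left(\left(6 - \frac{11}{2}\right) + \frac{200}{17}\right) + \left(2 + 1\right) = \left(\frac{1}{2} + \frac{200}{17}\right) + 3 = \frac{417}{34} + 3 = \frac{519}{34}$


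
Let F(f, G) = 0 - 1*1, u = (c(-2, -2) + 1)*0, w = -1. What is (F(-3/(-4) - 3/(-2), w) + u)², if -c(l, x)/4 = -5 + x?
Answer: 1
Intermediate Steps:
c(l, x) = 20 - 4*x (c(l, x) = -4*(-5 + x) = 20 - 4*x)
u = 0 (u = ((20 - 4*(-2)) + 1)*0 = ((20 + 8) + 1)*0 = (28 + 1)*0 = 29*0 = 0)
F(f, G) = -1 (F(f, G) = 0 - 1 = -1)
(F(-3/(-4) - 3/(-2), w) + u)² = (-1 + 0)² = (-1)² = 1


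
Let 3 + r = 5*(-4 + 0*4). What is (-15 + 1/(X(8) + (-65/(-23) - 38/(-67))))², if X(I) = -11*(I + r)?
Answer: 15138861575161/67337136036 ≈ 224.82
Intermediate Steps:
r = -23 (r = -3 + 5*(-4 + 0*4) = -3 + 5*(-4 + 0) = -3 + 5*(-4) = -3 - 20 = -23)
X(I) = 253 - 11*I (X(I) = -11*(I - 23) = -11*(-23 + I) = 253 - 11*I)
(-15 + 1/(X(8) + (-65/(-23) - 38/(-67))))² = (-15 + 1/((253 - 11*8) + (-65/(-23) - 38/(-67))))² = (-15 + 1/((253 - 88) + (-65*(-1/23) - 38*(-1/67))))² = (-15 + 1/(165 + (65/23 + 38/67)))² = (-15 + 1/(165 + 5229/1541))² = (-15 + 1/(259494/1541))² = (-15 + 1541/259494)² = (-3890869/259494)² = 15138861575161/67337136036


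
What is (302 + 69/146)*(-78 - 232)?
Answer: -6844955/73 ≈ -93767.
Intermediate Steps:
(302 + 69/146)*(-78 - 232) = (302 + 69*(1/146))*(-310) = (302 + 69/146)*(-310) = (44161/146)*(-310) = -6844955/73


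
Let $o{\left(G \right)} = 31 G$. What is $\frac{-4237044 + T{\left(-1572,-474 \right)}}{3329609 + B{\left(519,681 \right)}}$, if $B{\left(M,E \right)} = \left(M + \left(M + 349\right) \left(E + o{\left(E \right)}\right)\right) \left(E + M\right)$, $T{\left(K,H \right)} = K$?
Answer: $- \frac{4238616}{22702499609} \approx -0.0001867$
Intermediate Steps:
$B{\left(M,E \right)} = \left(E + M\right) \left(M + 32 E \left(349 + M\right)\right)$ ($B{\left(M,E \right)} = \left(M + \left(M + 349\right) \left(E + 31 E\right)\right) \left(E + M\right) = \left(M + \left(349 + M\right) 32 E\right) \left(E + M\right) = \left(M + 32 E \left(349 + M\right)\right) \left(E + M\right) = \left(E + M\right) \left(M + 32 E \left(349 + M\right)\right)$)
$\frac{-4237044 + T{\left(-1572,-474 \right)}}{3329609 + B{\left(519,681 \right)}} = \frac{-4237044 - 1572}{3329609 + \left(519^{2} + 11168 \cdot 681^{2} + 32 \cdot 681 \cdot 519^{2} + 32 \cdot 519 \cdot 681^{2} + 11169 \cdot 681 \cdot 519\right)} = - \frac{4238616}{3329609 + \left(269361 + 11168 \cdot 463761 + 32 \cdot 681 \cdot 269361 + 32 \cdot 519 \cdot 463761 + 3947560191\right)} = - \frac{4238616}{3329609 + \left(269361 + 5179282848 + 5869914912 + 7702142688 + 3947560191\right)} = - \frac{4238616}{3329609 + 22699170000} = - \frac{4238616}{22702499609}$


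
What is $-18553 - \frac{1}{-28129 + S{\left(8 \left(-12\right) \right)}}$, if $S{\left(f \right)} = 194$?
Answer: $- \frac{518278054}{27935} \approx -18553.0$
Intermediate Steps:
$-18553 - \frac{1}{-28129 + S{\left(8 \left(-12\right) \right)}} = -18553 - \frac{1}{-28129 + 194} = -18553 - \frac{1}{-27935} = -18553 - - \frac{1}{27935} = -18553 + \frac{1}{27935} = - \frac{518278054}{27935}$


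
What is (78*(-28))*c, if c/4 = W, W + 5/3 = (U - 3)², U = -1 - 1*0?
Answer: -125216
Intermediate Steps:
U = -1 (U = -1 + 0 = -1)
W = 43/3 (W = -5/3 + (-1 - 3)² = -5/3 + (-4)² = -5/3 + 16 = 43/3 ≈ 14.333)
c = 172/3 (c = 4*(43/3) = 172/3 ≈ 57.333)
(78*(-28))*c = (78*(-28))*(172/3) = -2184*172/3 = -125216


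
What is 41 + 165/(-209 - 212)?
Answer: 17096/421 ≈ 40.608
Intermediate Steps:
41 + 165/(-209 - 212) = 41 + 165/(-421) = 41 - 1/421*165 = 41 - 165/421 = 17096/421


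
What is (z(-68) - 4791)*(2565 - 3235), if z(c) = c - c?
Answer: 3209970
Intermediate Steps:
z(c) = 0
(z(-68) - 4791)*(2565 - 3235) = (0 - 4791)*(2565 - 3235) = -4791*(-670) = 3209970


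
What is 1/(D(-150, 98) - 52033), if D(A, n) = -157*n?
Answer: -1/67419 ≈ -1.4833e-5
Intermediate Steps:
1/(D(-150, 98) - 52033) = 1/(-157*98 - 52033) = 1/(-15386 - 52033) = 1/(-67419) = -1/67419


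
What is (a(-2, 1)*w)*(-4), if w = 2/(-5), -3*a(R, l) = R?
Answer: 16/15 ≈ 1.0667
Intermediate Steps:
a(R, l) = -R/3
w = -2/5 (w = 2*(-1/5) = -2/5 ≈ -0.40000)
(a(-2, 1)*w)*(-4) = (-1/3*(-2)*(-2/5))*(-4) = ((2/3)*(-2/5))*(-4) = -4/15*(-4) = 16/15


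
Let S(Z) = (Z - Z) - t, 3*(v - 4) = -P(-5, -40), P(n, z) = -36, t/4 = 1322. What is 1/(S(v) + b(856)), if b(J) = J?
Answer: -1/4432 ≈ -0.00022563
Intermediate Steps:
t = 5288 (t = 4*1322 = 5288)
v = 16 (v = 4 + (-1*(-36))/3 = 4 + (⅓)*36 = 4 + 12 = 16)
S(Z) = -5288 (S(Z) = (Z - Z) - 1*5288 = 0 - 5288 = -5288)
1/(S(v) + b(856)) = 1/(-5288 + 856) = 1/(-4432) = -1/4432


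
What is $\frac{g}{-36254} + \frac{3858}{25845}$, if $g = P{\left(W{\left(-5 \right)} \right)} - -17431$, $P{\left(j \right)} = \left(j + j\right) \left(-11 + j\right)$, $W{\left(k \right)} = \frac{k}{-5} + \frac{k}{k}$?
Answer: $- \frac{103235281}{312328210} \approx -0.33053$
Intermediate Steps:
$W{\left(k \right)} = 1 - \frac{k}{5}$ ($W{\left(k \right)} = k \left(- \frac{1}{5}\right) + 1 = - \frac{k}{5} + 1 = 1 - \frac{k}{5}$)
$P{\left(j \right)} = 2 j \left(-11 + j\right)$
$g = 17395$ ($g = 2 \left(1 - -1\right) \left(-11 + \left(1 - -1\right)\right) - -17431 = 2 \left(1 + 1\right) \left(-11 + \left(1 + 1\right)\right) + 17431 = 2 \cdot 2 \left(-11 + 2\right) + 17431 = 2 \cdot 2 \left(-9\right) + 17431 = -36 + 17431 = 17395$)
$\frac{g}{-36254} + \frac{3858}{25845} = \frac{17395}{-36254} + \frac{3858}{25845} = 17395 \left(- \frac{1}{36254}\right) + 3858 \cdot \frac{1}{25845} = - \frac{17395}{36254} + \frac{1286}{8615} = - \frac{103235281}{312328210}$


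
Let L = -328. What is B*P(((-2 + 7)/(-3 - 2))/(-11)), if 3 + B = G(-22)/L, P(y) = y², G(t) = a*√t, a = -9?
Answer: -3/121 + 9*I*√22/39688 ≈ -0.024793 + 0.0010636*I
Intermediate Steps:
G(t) = -9*√t
B = -3 + 9*I*√22/328 (B = -3 - 9*I*√22/(-328) = -3 - 9*I*√22*(-1/328) = -3 + 9*I*√22/328 ≈ -3.0 + 0.1287*I)
B*P(((-2 + 7)/(-3 - 2))/(-11)) = (-3 + 9*I*√22/328)*(((-2 + 7)/(-3 - 2))/(-11))² = (-3 + 9*I*√22/328)*((5/(-5))*(-1/11))² = (-3 + 9*I*√22/328)*((5*(-⅕))*(-1/11))² = (-3 + 9*I*√22/328)*(-1*(-1/11))² = (-3 + 9*I*√22/328)*(1/11)² = (-3 + 9*I*√22/328)*(1/121) = -3/121 + 9*I*√22/39688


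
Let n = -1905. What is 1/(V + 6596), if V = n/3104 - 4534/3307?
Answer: 10264928/67687091717 ≈ 0.00015165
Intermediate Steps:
V = -20373371/10264928 (V = -1905/3104 - 4534/3307 = -20373371/10264928 ≈ -1.9848)
1/(V + 6596) = 1/(-20373371/10264928 + 6596) = 1/(67687091717/10264928) = 10264928/67687091717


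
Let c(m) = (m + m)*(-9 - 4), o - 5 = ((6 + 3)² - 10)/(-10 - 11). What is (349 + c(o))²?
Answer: 41538025/441 ≈ 94191.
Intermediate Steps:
o = 34/21 (o = 5 + ((6 + 3)² - 10)/(-10 - 11) = 5 + (9² - 10)/(-21) = 5 + (81 - 10)*(-1/21) = 5 + 71*(-1/21) = 5 - 71/21 = 34/21 ≈ 1.6190)
c(m) = -26*m (c(m) = (2*m)*(-13) = -26*m)
(349 + c(o))² = (349 - 26*34/21)² = (349 - 884/21)² = (6445/21)² = 41538025/441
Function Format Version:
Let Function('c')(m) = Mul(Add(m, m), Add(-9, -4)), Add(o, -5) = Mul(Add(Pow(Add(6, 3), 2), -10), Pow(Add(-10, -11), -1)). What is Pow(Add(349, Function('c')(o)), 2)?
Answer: Rational(41538025, 441) ≈ 94191.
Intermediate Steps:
o = Rational(34, 21) (o = Add(5, Mul(Add(Pow(Add(6, 3), 2), -10), Pow(Add(-10, -11), -1))) = Add(5, Mul(Add(Pow(9, 2), -10), Pow(-21, -1))) = Add(5, Mul(Add(81, -10), Rational(-1, 21))) = Add(5, Mul(71, Rational(-1, 21))) = Add(5, Rational(-71, 21)) = Rational(34, 21) ≈ 1.6190)
Function('c')(m) = Mul(-26, m) (Function('c')(m) = Mul(Mul(2, m), -13) = Mul(-26, m))
Pow(Add(349, Function('c')(o)), 2) = Pow(Add(349, Mul(-26, Rational(34, 21))), 2) = Pow(Add(349, Rational(-884, 21)), 2) = Pow(Rational(6445, 21), 2) = Rational(41538025, 441)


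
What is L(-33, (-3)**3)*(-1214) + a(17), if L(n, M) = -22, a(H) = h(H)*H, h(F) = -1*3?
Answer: 26657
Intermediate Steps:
h(F) = -3
a(H) = -3*H
L(-33, (-3)**3)*(-1214) + a(17) = -22*(-1214) - 3*17 = 26708 - 51 = 26657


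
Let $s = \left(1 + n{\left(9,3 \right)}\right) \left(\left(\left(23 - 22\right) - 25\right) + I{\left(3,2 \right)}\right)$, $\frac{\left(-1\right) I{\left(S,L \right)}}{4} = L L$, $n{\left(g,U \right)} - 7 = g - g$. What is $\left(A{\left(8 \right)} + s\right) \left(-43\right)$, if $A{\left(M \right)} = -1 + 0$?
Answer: $13803$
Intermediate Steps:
$n{\left(g,U \right)} = 7$ ($n{\left(g,U \right)} = 7 + \left(g - g\right) = 7 + 0 = 7$)
$I{\left(S,L \right)} = - 4 L^{2}$ ($I{\left(S,L \right)} = - 4 L L = - 4 L^{2}$)
$A{\left(M \right)} = -1$
$s = -320$ ($s = \left(1 + 7\right) \left(\left(\left(23 - 22\right) - 25\right) - 4 \cdot 2^{2}\right) = 8 \left(\left(1 - 25\right) - 16\right) = 8 \left(-24 - 16\right) = 8 \left(-40\right) = -320$)
$\left(A{\left(8 \right)} + s\right) \left(-43\right) = \left(-1 - 320\right) \left(-43\right) = \left(-321\right) \left(-43\right) = 13803$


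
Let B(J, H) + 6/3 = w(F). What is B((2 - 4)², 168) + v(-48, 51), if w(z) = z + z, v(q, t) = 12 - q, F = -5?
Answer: 48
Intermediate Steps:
w(z) = 2*z
B(J, H) = -12 (B(J, H) = -2 + 2*(-5) = -2 - 10 = -12)
B((2 - 4)², 168) + v(-48, 51) = -12 + (12 - 1*(-48)) = -12 + (12 + 48) = -12 + 60 = 48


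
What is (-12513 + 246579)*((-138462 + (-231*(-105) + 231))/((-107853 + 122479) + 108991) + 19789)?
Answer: 572558869285242/123617 ≈ 4.6317e+9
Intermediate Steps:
(-12513 + 246579)*((-138462 + (-231*(-105) + 231))/((-107853 + 122479) + 108991) + 19789) = 234066*((-138462 + (24255 + 231))/(14626 + 108991) + 19789) = 234066*((-138462 + 24486)/123617 + 19789) = 234066*(-113976*1/123617 + 19789) = 234066*(-113976/123617 + 19789) = 234066*(2446142837/123617) = 572558869285242/123617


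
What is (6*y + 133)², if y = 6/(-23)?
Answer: 9138529/529 ≈ 17275.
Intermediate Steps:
y = -6/23 (y = 6*(-1/23) = -6/23 ≈ -0.26087)
(6*y + 133)² = (6*(-6/23) + 133)² = (-36/23 + 133)² = (3023/23)² = 9138529/529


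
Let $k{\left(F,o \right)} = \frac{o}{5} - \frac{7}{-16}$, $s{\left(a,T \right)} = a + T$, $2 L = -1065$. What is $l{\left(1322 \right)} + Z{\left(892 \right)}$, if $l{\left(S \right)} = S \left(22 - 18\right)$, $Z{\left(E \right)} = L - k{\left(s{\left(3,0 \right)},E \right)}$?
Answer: $\frac{366133}{80} \approx 4576.7$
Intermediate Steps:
$L = - \frac{1065}{2}$ ($L = \frac{1}{2} \left(-1065\right) = - \frac{1065}{2} \approx -532.5$)
$s{\left(a,T \right)} = T + a$
$k{\left(F,o \right)} = \frac{7}{16} + \frac{o}{5}$ ($k{\left(F,o \right)} = o \frac{1}{5} - - \frac{7}{16} = \frac{o}{5} + \frac{7}{16} = \frac{7}{16} + \frac{o}{5}$)
$Z{\left(E \right)} = - \frac{8527}{16} - \frac{E}{5}$ ($Z{\left(E \right)} = - \frac{1065}{2} - \left(\frac{7}{16} + \frac{E}{5}\right) = - \frac{8527}{16} - \frac{E}{5}$)
$l{\left(S \right)} = 4 S$ ($l{\left(S \right)} = S 4 = 4 S$)
$l{\left(1322 \right)} + Z{\left(892 \right)} = 4 \cdot 1322 - \frac{56907}{80} = 5288 - \frac{56907}{80} = \frac{366133}{80}$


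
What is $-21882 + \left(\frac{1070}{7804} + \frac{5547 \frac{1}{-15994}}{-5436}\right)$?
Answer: $- \frac{1237248242630957}{56542180728} \approx -21882.0$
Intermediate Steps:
$-21882 + \left(\frac{1070}{7804} + \frac{5547 \frac{1}{-15994}}{-5436}\right) = -21882 + \left(1070 \cdot \frac{1}{7804} + 5547 \left(- \frac{1}{15994}\right) \left(- \frac{1}{5436}\right)\right) = -21882 + \left(\frac{535}{3902} - - \frac{1849}{28981128}\right) = -21882 + \left(\frac{535}{3902} + \frac{1849}{28981128}\right) = -21882 + \frac{7756059139}{56542180728} = - \frac{1237248242630957}{56542180728}$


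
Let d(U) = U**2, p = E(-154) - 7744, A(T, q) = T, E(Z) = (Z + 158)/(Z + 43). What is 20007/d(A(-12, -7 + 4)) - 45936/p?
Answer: 498111615/3438352 ≈ 144.87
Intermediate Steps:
E(Z) = (158 + Z)/(43 + Z)
p = -859588/111 (p = (158 - 154)/(43 - 154) - 7744 = 4/(-111) - 7744 = -1/111*4 - 7744 = -4/111 - 7744 = -859588/111 ≈ -7744.0)
20007/d(A(-12, -7 + 4)) - 45936/p = 20007/((-12)**2) - 45936/(-859588/111) = 20007/144 - 45936*(-111/859588) = 20007*(1/144) + 1274724/214897 = 2223/16 + 1274724/214897 = 498111615/3438352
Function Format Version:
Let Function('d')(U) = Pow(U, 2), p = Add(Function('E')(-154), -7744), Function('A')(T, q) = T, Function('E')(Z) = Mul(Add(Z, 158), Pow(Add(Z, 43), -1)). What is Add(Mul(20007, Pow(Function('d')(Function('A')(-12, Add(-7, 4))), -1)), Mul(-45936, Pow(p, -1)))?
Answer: Rational(498111615, 3438352) ≈ 144.87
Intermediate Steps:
Function('E')(Z) = Mul(Pow(Add(43, Z), -1), Add(158, Z)) (Function('E')(Z) = Mul(Add(158, Z), Pow(Add(43, Z), -1)) = Mul(Pow(Add(43, Z), -1), Add(158, Z)))
p = Rational(-859588, 111) (p = Add(Mul(Pow(Add(43, -154), -1), Add(158, -154)), -7744) = Add(Mul(Pow(-111, -1), 4), -7744) = Add(Mul(Rational(-1, 111), 4), -7744) = Add(Rational(-4, 111), -7744) = Rational(-859588, 111) ≈ -7744.0)
Add(Mul(20007, Pow(Function('d')(Function('A')(-12, Add(-7, 4))), -1)), Mul(-45936, Pow(p, -1))) = Add(Mul(20007, Pow(Pow(-12, 2), -1)), Mul(-45936, Pow(Rational(-859588, 111), -1))) = Add(Mul(20007, Pow(144, -1)), Mul(-45936, Rational(-111, 859588))) = Add(Mul(20007, Rational(1, 144)), Rational(1274724, 214897)) = Add(Rational(2223, 16), Rational(1274724, 214897)) = Rational(498111615, 3438352)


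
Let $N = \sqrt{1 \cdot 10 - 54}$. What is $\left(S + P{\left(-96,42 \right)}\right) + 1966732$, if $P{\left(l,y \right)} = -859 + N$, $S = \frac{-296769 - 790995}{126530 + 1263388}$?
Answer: $\frac{455400196775}{231653} + 2 i \sqrt{11} \approx 1.9659 \cdot 10^{6} + 6.6332 i$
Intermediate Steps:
$N = 2 i \sqrt{11}$ ($N = \sqrt{10 - 54} = \sqrt{-44} = 2 i \sqrt{11} \approx 6.6332 i$)
$S = - \frac{181294}{231653}$ ($S = - \frac{1087764}{1389918} = \left(-1087764\right) \frac{1}{1389918} = - \frac{181294}{231653} \approx -0.78261$)
$P{\left(l,y \right)} = -859 + 2 i \sqrt{11}$
$\left(S + P{\left(-96,42 \right)}\right) + 1966732 = \left(- \frac{181294}{231653} - \left(859 - 2 i \sqrt{11}\right)\right) + 1966732 = \left(- \frac{199171221}{231653} + 2 i \sqrt{11}\right) + 1966732 = \frac{455400196775}{231653} + 2 i \sqrt{11}$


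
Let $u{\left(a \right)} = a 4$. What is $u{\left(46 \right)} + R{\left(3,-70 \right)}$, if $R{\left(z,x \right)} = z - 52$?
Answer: $135$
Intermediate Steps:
$u{\left(a \right)} = 4 a$
$R{\left(z,x \right)} = -52 + z$
$u{\left(46 \right)} + R{\left(3,-70 \right)} = 4 \cdot 46 + \left(-52 + 3\right) = 184 - 49 = 135$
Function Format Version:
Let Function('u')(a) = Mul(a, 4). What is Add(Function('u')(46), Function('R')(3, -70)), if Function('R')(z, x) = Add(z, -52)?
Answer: 135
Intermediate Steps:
Function('u')(a) = Mul(4, a)
Function('R')(z, x) = Add(-52, z)
Add(Function('u')(46), Function('R')(3, -70)) = Add(Mul(4, 46), Add(-52, 3)) = Add(184, -49) = 135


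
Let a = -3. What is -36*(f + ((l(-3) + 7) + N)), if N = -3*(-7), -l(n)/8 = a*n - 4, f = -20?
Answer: 1152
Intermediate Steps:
l(n) = 32 + 24*n (l(n) = -8*(-3*n - 4) = -8*(-4 - 3*n) = 32 + 24*n)
N = 21
-36*(f + ((l(-3) + 7) + N)) = -36*(-20 + (((32 + 24*(-3)) + 7) + 21)) = -36*(-20 + (((32 - 72) + 7) + 21)) = -36*(-20 + ((-40 + 7) + 21)) = -36*(-20 + (-33 + 21)) = -36*(-20 - 12) = -36*(-32) = 1152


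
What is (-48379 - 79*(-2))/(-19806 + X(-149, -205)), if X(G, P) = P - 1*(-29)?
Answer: 48221/19982 ≈ 2.4132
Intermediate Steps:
X(G, P) = 29 + P (X(G, P) = P + 29 = 29 + P)
(-48379 - 79*(-2))/(-19806 + X(-149, -205)) = (-48379 - 79*(-2))/(-19806 + (29 - 205)) = (-48379 + 158)/(-19806 - 176) = -48221/(-19982) = -48221*(-1/19982) = 48221/19982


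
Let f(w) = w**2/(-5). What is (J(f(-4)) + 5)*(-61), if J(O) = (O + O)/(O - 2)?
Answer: -4941/13 ≈ -380.08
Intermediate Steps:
f(w) = -w**2/5 (f(w) = w**2*(-1/5) = -w**2/5)
J(O) = 2*O/(-2 + O) (J(O) = (2*O)/(-2 + O) = 2*O/(-2 + O))
(J(f(-4)) + 5)*(-61) = (2*(-1/5*(-4)**2)/(-2 - 1/5*(-4)**2) + 5)*(-61) = (2*(-1/5*16)/(-2 - 1/5*16) + 5)*(-61) = (2*(-16/5)/(-2 - 16/5) + 5)*(-61) = (2*(-16/5)/(-26/5) + 5)*(-61) = (2*(-16/5)*(-5/26) + 5)*(-61) = (16/13 + 5)*(-61) = (81/13)*(-61) = -4941/13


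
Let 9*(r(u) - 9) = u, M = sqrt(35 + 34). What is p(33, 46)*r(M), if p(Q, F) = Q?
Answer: 297 + 11*sqrt(69)/3 ≈ 327.46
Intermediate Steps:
M = sqrt(69) ≈ 8.3066
r(u) = 9 + u/9
p(33, 46)*r(M) = 33*(9 + sqrt(69)/9) = 297 + 11*sqrt(69)/3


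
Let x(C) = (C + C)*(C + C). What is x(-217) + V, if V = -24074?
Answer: 164282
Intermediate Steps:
x(C) = 4*C² (x(C) = (2*C)*(2*C) = 4*C²)
x(-217) + V = 4*(-217)² - 24074 = 4*47089 - 24074 = 188356 - 24074 = 164282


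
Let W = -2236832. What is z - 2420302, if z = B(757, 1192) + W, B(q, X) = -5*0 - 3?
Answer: -4657137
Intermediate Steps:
B(q, X) = -3 (B(q, X) = 0 - 3 = -3)
z = -2236835 (z = -3 - 2236832 = -2236835)
z - 2420302 = -2236835 - 2420302 = -4657137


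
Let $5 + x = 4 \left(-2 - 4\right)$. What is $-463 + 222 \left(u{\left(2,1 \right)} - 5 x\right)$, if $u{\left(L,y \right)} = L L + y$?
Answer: $32837$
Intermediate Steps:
$u{\left(L,y \right)} = y + L^{2}$ ($u{\left(L,y \right)} = L^{2} + y = y + L^{2}$)
$x = -29$ ($x = -5 + 4 \left(-2 - 4\right) = -5 + 4 \left(-6\right) = -5 - 24 = -29$)
$-463 + 222 \left(u{\left(2,1 \right)} - 5 x\right) = -463 + 222 \left(\left(1 + 2^{2}\right) - -145\right) = -463 + 222 \left(\left(1 + 4\right) + 145\right) = -463 + 222 \left(5 + 145\right) = -463 + 222 \cdot 150 = -463 + 33300 = 32837$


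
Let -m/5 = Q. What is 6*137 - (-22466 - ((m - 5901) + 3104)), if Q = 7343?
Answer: -16224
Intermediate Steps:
m = -36715 (m = -5*7343 = -36715)
6*137 - (-22466 - ((m - 5901) + 3104)) = 6*137 - (-22466 - ((-36715 - 5901) + 3104)) = 822 - (-22466 - (-42616 + 3104)) = 822 - (-22466 - 1*(-39512)) = 822 - (-22466 + 39512) = 822 - 1*17046 = 822 - 17046 = -16224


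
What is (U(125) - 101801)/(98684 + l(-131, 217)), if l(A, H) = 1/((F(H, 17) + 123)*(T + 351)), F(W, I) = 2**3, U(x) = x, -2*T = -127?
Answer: -1840318654/1786163953 ≈ -1.0303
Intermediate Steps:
T = 127/2 (T = -1/2*(-127) = 127/2 ≈ 63.500)
F(W, I) = 8
l(A, H) = 2/108599 (l(A, H) = 1/((8 + 123)*(127/2 + 351)) = 1/(131*(829/2)) = 1/(108599/2) = 2/108599)
(U(125) - 101801)/(98684 + l(-131, 217)) = (125 - 101801)/(98684 + 2/108599) = -101676/10716983718/108599 = -101676*108599/10716983718 = -1840318654/1786163953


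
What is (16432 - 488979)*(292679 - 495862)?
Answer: 96013517101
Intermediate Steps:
(16432 - 488979)*(292679 - 495862) = -472547*(-203183) = 96013517101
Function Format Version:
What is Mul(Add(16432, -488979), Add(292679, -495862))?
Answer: 96013517101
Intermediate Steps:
Mul(Add(16432, -488979), Add(292679, -495862)) = Mul(-472547, -203183) = 96013517101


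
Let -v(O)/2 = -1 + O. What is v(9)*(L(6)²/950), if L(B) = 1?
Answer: -8/475 ≈ -0.016842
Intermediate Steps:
v(O) = 2 - 2*O (v(O) = -2*(-1 + O) = 2 - 2*O)
v(9)*(L(6)²/950) = (2 - 2*9)*(1²/950) = (2 - 18)*(1*(1/950)) = -16*1/950 = -8/475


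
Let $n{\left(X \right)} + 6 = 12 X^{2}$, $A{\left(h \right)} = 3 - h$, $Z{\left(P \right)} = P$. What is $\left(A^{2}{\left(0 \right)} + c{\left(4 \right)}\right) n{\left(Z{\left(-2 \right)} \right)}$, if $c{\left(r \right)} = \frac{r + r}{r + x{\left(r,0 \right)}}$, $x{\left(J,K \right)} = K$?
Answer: $462$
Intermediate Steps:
$c{\left(r \right)} = 2$ ($c{\left(r \right)} = \frac{r + r}{r + 0} = \frac{2 r}{r} = 2$)
$n{\left(X \right)} = -6 + 12 X^{2}$
$\left(A^{2}{\left(0 \right)} + c{\left(4 \right)}\right) n{\left(Z{\left(-2 \right)} \right)} = \left(\left(3 - 0\right)^{2} + 2\right) \left(-6 + 12 \left(-2\right)^{2}\right) = \left(\left(3 + 0\right)^{2} + 2\right) \left(-6 + 12 \cdot 4\right) = \left(3^{2} + 2\right) \left(-6 + 48\right) = \left(9 + 2\right) 42 = 11 \cdot 42 = 462$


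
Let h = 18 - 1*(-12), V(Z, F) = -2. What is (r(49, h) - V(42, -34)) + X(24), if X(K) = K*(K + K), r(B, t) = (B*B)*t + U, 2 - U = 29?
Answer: 73157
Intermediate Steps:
U = -27 (U = 2 - 1*29 = 2 - 29 = -27)
h = 30 (h = 18 + 12 = 30)
r(B, t) = -27 + t*B**2 (r(B, t) = (B*B)*t - 27 = B**2*t - 27 = t*B**2 - 27 = -27 + t*B**2)
X(K) = 2*K**2 (X(K) = K*(2*K) = 2*K**2)
(r(49, h) - V(42, -34)) + X(24) = ((-27 + 30*49**2) - 1*(-2)) + 2*24**2 = ((-27 + 30*2401) + 2) + 2*576 = ((-27 + 72030) + 2) + 1152 = (72003 + 2) + 1152 = 72005 + 1152 = 73157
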